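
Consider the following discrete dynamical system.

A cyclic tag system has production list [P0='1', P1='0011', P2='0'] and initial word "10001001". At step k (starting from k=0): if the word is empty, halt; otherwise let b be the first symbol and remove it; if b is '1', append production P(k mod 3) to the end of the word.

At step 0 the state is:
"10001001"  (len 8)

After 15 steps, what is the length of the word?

5

0) "10001001"  (len 8)
1) "00010011"  (len 8)
2) "0010011"  (len 7)
3) "010011"  (len 6)
4) "10011"  (len 5)
5) "00110011"  (len 8)
6) "0110011"  (len 7)
7) "110011"  (len 6)
8) "100110011"  (len 9)
9) "001100110"  (len 9)
10) "01100110"  (len 8)
11) "1100110"  (len 7)
12) "1001100"  (len 7)
13) "0011001"  (len 7)
14) "011001"  (len 6)
15) "11001"  (len 5)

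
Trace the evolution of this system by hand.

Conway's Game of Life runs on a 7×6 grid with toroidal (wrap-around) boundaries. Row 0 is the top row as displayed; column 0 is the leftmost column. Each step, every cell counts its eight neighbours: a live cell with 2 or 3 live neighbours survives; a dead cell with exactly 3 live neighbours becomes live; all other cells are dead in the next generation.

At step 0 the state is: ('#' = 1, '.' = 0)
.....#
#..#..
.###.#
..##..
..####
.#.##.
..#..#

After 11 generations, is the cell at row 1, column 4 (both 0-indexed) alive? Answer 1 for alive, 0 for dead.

gen 0: .....#
#..#..
.###.#
..##..
..####
.#.##.
..#..#
gen 1: #...##
##.#.#
##....
#....#
.#...#
##....
#.##.#
gen 2: ......
..#...
..#.#.
.....#
.#...#
....#.
..##..
gen 3: ..##..
...#..
...#..
#...##
#...##
..###.
...#..
gen 4: ..###.
...##.
...#.#
#..#..
##....
..#...
......
gen 5: ..#.#.
.....#
..##.#
###.##
###...
.#....
..#...
gen 6: ...#..
..#..#
..##..
....#.
...#..
#.....
.###..
gen 7: .#.##.
..#.#.
..###.
..#.#.
......
.#.#..
.###..
gen 8: .#..#.
.#...#
.##.##
..#.#.
..##..
.#.#..
##....
gen 9: .##..#
.#.#.#
.##.##
....##
.#..#.
##.#..
##....
gen 10: ....##
...#.#
.##...
.##...
.####.
.....#
.....#
gen 11: #....#
#.##.#
##.#..
#.....
##.##.
#.##.#
#....#

0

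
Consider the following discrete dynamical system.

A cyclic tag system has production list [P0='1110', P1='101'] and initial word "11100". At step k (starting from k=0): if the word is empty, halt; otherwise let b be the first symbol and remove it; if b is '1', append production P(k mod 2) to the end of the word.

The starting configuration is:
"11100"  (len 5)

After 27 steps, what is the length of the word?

44

step 0: "11100"  (len 5)
step 1: "11001110"  (len 8)
step 2: "1001110101"  (len 10)
step 3: "0011101011110"  (len 13)
step 4: "011101011110"  (len 12)
step 5: "11101011110"  (len 11)
step 6: "1101011110101"  (len 13)
step 7: "1010111101011110"  (len 16)
step 8: "010111101011110101"  (len 18)
step 9: "10111101011110101"  (len 17)
step 10: "0111101011110101101"  (len 19)
step 11: "111101011110101101"  (len 18)
step 12: "11101011110101101101"  (len 20)
step 13: "11010111101011011011110"  (len 23)
step 14: "1010111101011011011110101"  (len 25)
step 15: "0101111010110110111101011110"  (len 28)
step 16: "101111010110110111101011110"  (len 27)
step 17: "011110101101101111010111101110"  (len 30)
step 18: "11110101101101111010111101110"  (len 29)
step 19: "11101011011011110101111011101110"  (len 32)
step 20: "1101011011011110101111011101110101"  (len 34)
step 21: "1010110110111101011110111011101011110"  (len 37)
step 22: "010110110111101011110111011101011110101"  (len 39)
step 23: "10110110111101011110111011101011110101"  (len 38)
step 24: "0110110111101011110111011101011110101101"  (len 40)
step 25: "110110111101011110111011101011110101101"  (len 39)
step 26: "10110111101011110111011101011110101101101"  (len 41)
step 27: "01101111010111101110111010111101011011011110"  (len 44)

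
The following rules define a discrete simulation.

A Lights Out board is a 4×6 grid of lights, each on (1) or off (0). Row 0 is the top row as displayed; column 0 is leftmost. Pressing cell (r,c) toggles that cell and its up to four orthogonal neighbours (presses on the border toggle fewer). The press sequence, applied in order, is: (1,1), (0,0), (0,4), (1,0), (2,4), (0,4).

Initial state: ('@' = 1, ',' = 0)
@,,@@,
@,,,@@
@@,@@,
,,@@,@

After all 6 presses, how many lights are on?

k=0  @,,@@,
@,,,@@
@@,@@,
,,@@,@
k=1  @@,@@,
,@@,@@
@,,@@,
,,@@,@
k=2  ,,,@@,
@@@,@@
@,,@@,
,,@@,@
k=3  ,,,,,@
@@@,,@
@,,@@,
,,@@,@
k=4  @,,,,@
,,@,,@
,,,@@,
,,@@,@
k=5  @,,,,@
,,@,@@
,,,,,@
,,@@@@
k=6  @,,@@,
,,@,,@
,,,,,@
,,@@@@

10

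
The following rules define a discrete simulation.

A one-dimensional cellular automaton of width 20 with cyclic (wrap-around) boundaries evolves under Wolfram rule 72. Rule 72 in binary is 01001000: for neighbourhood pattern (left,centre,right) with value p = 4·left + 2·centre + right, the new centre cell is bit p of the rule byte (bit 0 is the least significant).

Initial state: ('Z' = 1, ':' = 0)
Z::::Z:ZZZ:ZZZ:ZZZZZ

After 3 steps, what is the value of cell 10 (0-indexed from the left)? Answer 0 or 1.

0

t=0: Z::::Z:ZZZ:ZZZ:ZZZZZ
t=1: Z::::::Z:Z:Z:Z:Z::::
t=2: ::::::::::::::::::::
t=3: ::::::::::::::::::::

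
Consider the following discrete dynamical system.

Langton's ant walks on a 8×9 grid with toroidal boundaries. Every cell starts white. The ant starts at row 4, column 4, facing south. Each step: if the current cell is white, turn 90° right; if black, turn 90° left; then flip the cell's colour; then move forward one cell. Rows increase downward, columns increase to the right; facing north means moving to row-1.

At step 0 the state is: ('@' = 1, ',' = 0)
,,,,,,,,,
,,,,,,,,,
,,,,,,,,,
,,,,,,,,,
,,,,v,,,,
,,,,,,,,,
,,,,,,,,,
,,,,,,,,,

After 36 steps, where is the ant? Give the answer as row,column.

k=0  ,,,,,,,,,
,,,,,,,,,
,,,,,,,,,
,,,,,,,,,
,,,,v,,,,
,,,,,,,,,
,,,,,,,,,
,,,,,,,,,
k=1  ,,,,,,,,,
,,,,,,,,,
,,,,,,,,,
,,,,,,,,,
,,,<@,,,,
,,,,,,,,,
,,,,,,,,,
,,,,,,,,,
k=2  ,,,,,,,,,
,,,,,,,,,
,,,,,,,,,
,,,^,,,,,
,,,@@,,,,
,,,,,,,,,
,,,,,,,,,
,,,,,,,,,
k=3  ,,,,,,,,,
,,,,,,,,,
,,,,,,,,,
,,,@>,,,,
,,,@@,,,,
,,,,,,,,,
,,,,,,,,,
,,,,,,,,,
k=4  ,,,,,,,,,
,,,,,,,,,
,,,,,,,,,
,,,@@,,,,
,,,@v,,,,
,,,,,,,,,
,,,,,,,,,
,,,,,,,,,
k=5  ,,,,,,,,,
,,,,,,,,,
,,,,,,,,,
,,,@@,,,,
,,,@,>,,,
,,,,,,,,,
,,,,,,,,,
,,,,,,,,,
k=6  ,,,,,,,,,
,,,,,,,,,
,,,,,,,,,
,,,@@,,,,
,,,@,@,,,
,,,,,v,,,
,,,,,,,,,
,,,,,,,,,
k=7  ,,,,,,,,,
,,,,,,,,,
,,,,,,,,,
,,,@@,,,,
,,,@,@,,,
,,,,<@,,,
,,,,,,,,,
,,,,,,,,,
k=8  ,,,,,,,,,
,,,,,,,,,
,,,,,,,,,
,,,@@,,,,
,,,@^@,,,
,,,,@@,,,
,,,,,,,,,
,,,,,,,,,
k=9  ,,,,,,,,,
,,,,,,,,,
,,,,,,,,,
,,,@@,,,,
,,,@@>,,,
,,,,@@,,,
,,,,,,,,,
,,,,,,,,,
k=10  ,,,,,,,,,
,,,,,,,,,
,,,,,,,,,
,,,@@^,,,
,,,@@,,,,
,,,,@@,,,
,,,,,,,,,
,,,,,,,,,
k=11  ,,,,,,,,,
,,,,,,,,,
,,,,,,,,,
,,,@@@>,,
,,,@@,,,,
,,,,@@,,,
,,,,,,,,,
,,,,,,,,,
k=12  ,,,,,,,,,
,,,,,,,,,
,,,,,,,,,
,,,@@@@,,
,,,@@,v,,
,,,,@@,,,
,,,,,,,,,
,,,,,,,,,
k=13  ,,,,,,,,,
,,,,,,,,,
,,,,,,,,,
,,,@@@@,,
,,,@@<@,,
,,,,@@,,,
,,,,,,,,,
,,,,,,,,,
k=14  ,,,,,,,,,
,,,,,,,,,
,,,,,,,,,
,,,@@^@,,
,,,@@@@,,
,,,,@@,,,
,,,,,,,,,
,,,,,,,,,
k=15  ,,,,,,,,,
,,,,,,,,,
,,,,,,,,,
,,,@<,@,,
,,,@@@@,,
,,,,@@,,,
,,,,,,,,,
,,,,,,,,,
k=16  ,,,,,,,,,
,,,,,,,,,
,,,,,,,,,
,,,@,,@,,
,,,@v@@,,
,,,,@@,,,
,,,,,,,,,
,,,,,,,,,
k=17  ,,,,,,,,,
,,,,,,,,,
,,,,,,,,,
,,,@,,@,,
,,,@,>@,,
,,,,@@,,,
,,,,,,,,,
,,,,,,,,,
k=18  ,,,,,,,,,
,,,,,,,,,
,,,,,,,,,
,,,@,^@,,
,,,@,,@,,
,,,,@@,,,
,,,,,,,,,
,,,,,,,,,
k=19  ,,,,,,,,,
,,,,,,,,,
,,,,,,,,,
,,,@,@>,,
,,,@,,@,,
,,,,@@,,,
,,,,,,,,,
,,,,,,,,,
k=20  ,,,,,,,,,
,,,,,,,,,
,,,,,,^,,
,,,@,@,,,
,,,@,,@,,
,,,,@@,,,
,,,,,,,,,
,,,,,,,,,
k=21  ,,,,,,,,,
,,,,,,,,,
,,,,,,@>,
,,,@,@,,,
,,,@,,@,,
,,,,@@,,,
,,,,,,,,,
,,,,,,,,,
k=22  ,,,,,,,,,
,,,,,,,,,
,,,,,,@@,
,,,@,@,v,
,,,@,,@,,
,,,,@@,,,
,,,,,,,,,
,,,,,,,,,
k=23  ,,,,,,,,,
,,,,,,,,,
,,,,,,@@,
,,,@,@<@,
,,,@,,@,,
,,,,@@,,,
,,,,,,,,,
,,,,,,,,,
k=24  ,,,,,,,,,
,,,,,,,,,
,,,,,,^@,
,,,@,@@@,
,,,@,,@,,
,,,,@@,,,
,,,,,,,,,
,,,,,,,,,
k=25  ,,,,,,,,,
,,,,,,,,,
,,,,,<,@,
,,,@,@@@,
,,,@,,@,,
,,,,@@,,,
,,,,,,,,,
,,,,,,,,,
k=26  ,,,,,,,,,
,,,,,^,,,
,,,,,@,@,
,,,@,@@@,
,,,@,,@,,
,,,,@@,,,
,,,,,,,,,
,,,,,,,,,
k=27  ,,,,,,,,,
,,,,,@>,,
,,,,,@,@,
,,,@,@@@,
,,,@,,@,,
,,,,@@,,,
,,,,,,,,,
,,,,,,,,,
k=28  ,,,,,,,,,
,,,,,@@,,
,,,,,@v@,
,,,@,@@@,
,,,@,,@,,
,,,,@@,,,
,,,,,,,,,
,,,,,,,,,
k=29  ,,,,,,,,,
,,,,,@@,,
,,,,,<@@,
,,,@,@@@,
,,,@,,@,,
,,,,@@,,,
,,,,,,,,,
,,,,,,,,,
k=30  ,,,,,,,,,
,,,,,@@,,
,,,,,,@@,
,,,@,v@@,
,,,@,,@,,
,,,,@@,,,
,,,,,,,,,
,,,,,,,,,
k=31  ,,,,,,,,,
,,,,,@@,,
,,,,,,@@,
,,,@,,>@,
,,,@,,@,,
,,,,@@,,,
,,,,,,,,,
,,,,,,,,,
k=32  ,,,,,,,,,
,,,,,@@,,
,,,,,,^@,
,,,@,,,@,
,,,@,,@,,
,,,,@@,,,
,,,,,,,,,
,,,,,,,,,
k=33  ,,,,,,,,,
,,,,,@@,,
,,,,,<,@,
,,,@,,,@,
,,,@,,@,,
,,,,@@,,,
,,,,,,,,,
,,,,,,,,,
k=34  ,,,,,,,,,
,,,,,^@,,
,,,,,@,@,
,,,@,,,@,
,,,@,,@,,
,,,,@@,,,
,,,,,,,,,
,,,,,,,,,
k=35  ,,,,,,,,,
,,,,<,@,,
,,,,,@,@,
,,,@,,,@,
,,,@,,@,,
,,,,@@,,,
,,,,,,,,,
,,,,,,,,,
k=36  ,,,,^,,,,
,,,,@,@,,
,,,,,@,@,
,,,@,,,@,
,,,@,,@,,
,,,,@@,,,
,,,,,,,,,
,,,,,,,,,

0,4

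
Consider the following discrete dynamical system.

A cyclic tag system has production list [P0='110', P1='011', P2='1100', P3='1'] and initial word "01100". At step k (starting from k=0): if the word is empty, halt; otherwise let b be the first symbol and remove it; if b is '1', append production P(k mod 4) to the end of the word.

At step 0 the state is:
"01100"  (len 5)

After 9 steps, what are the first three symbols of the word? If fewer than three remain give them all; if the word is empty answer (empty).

100

[0] "01100"  (len 5)
[1] "1100"  (len 4)
[2] "100011"  (len 6)
[3] "000111100"  (len 9)
[4] "00111100"  (len 8)
[5] "0111100"  (len 7)
[6] "111100"  (len 6)
[7] "111001100"  (len 9)
[8] "110011001"  (len 9)
[9] "10011001110"  (len 11)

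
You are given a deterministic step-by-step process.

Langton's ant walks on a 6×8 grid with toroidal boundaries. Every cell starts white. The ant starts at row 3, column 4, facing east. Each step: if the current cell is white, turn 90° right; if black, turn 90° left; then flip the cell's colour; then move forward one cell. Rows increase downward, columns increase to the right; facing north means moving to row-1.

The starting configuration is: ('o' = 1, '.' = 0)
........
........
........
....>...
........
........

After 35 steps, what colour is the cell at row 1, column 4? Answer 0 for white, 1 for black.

1

0) ........
........
........
....>...
........
........
1) ........
........
........
....o...
....v...
........
2) ........
........
........
....o...
...<o...
........
3) ........
........
........
...^o...
...oo...
........
4) ........
........
........
...o>...
...oo...
........
5) ........
........
....^...
...o....
...oo...
........
6) ........
........
....o>..
...o....
...oo...
........
7) ........
........
....oo..
...o.v..
...oo...
........
8) ........
........
....oo..
...o<o..
...oo...
........
9) ........
........
....^o..
...ooo..
...oo...
........
10) ........
........
...<.o..
...ooo..
...oo...
........
11) ........
...^....
...o.o..
...ooo..
...oo...
........
12) ........
...o>...
...o.o..
...ooo..
...oo...
........
13) ........
...oo...
...ovo..
...ooo..
...oo...
........
14) ........
...oo...
...<oo..
...ooo..
...oo...
........
15) ........
...oo...
....oo..
...voo..
...oo...
........
16) ........
...oo...
....oo..
....>o..
...oo...
........
17) ........
...oo...
....^o..
.....o..
...oo...
........
18) ........
...oo...
...<.o..
.....o..
...oo...
........
19) ........
...^o...
...o.o..
.....o..
...oo...
........
20) ........
..<.o...
...o.o..
.....o..
...oo...
........
21) ..^.....
..o.o...
...o.o..
.....o..
...oo...
........
22) ..o>....
..o.o...
...o.o..
.....o..
...oo...
........
23) ..oo....
..ovo...
...o.o..
.....o..
...oo...
........
24) ..oo....
..<oo...
...o.o..
.....o..
...oo...
........
25) ..oo....
...oo...
..vo.o..
.....o..
...oo...
........
26) ..oo....
...oo...
.<oo.o..
.....o..
...oo...
........
27) ..oo....
.^.oo...
.ooo.o..
.....o..
...oo...
........
28) ..oo....
.o>oo...
.ooo.o..
.....o..
...oo...
........
29) ..oo....
.oooo...
.ovo.o..
.....o..
...oo...
........
30) ..oo....
.oooo...
.o.>.o..
.....o..
...oo...
........
31) ..oo....
.oo^o...
.o...o..
.....o..
...oo...
........
32) ..oo....
.o<.o...
.o...o..
.....o..
...oo...
........
33) ..oo....
.o..o...
.ov..o..
.....o..
...oo...
........
34) ..oo....
.o..o...
.<o..o..
.....o..
...oo...
........
35) ..oo....
.o..o...
..o..o..
.v...o..
...oo...
........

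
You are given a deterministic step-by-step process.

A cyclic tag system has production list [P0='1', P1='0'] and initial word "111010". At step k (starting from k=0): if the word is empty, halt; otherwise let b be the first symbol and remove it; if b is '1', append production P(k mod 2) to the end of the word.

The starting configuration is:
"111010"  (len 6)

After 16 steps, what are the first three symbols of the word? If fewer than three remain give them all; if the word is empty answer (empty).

0) "111010"  (len 6)
1) "110101"  (len 6)
2) "101010"  (len 6)
3) "010101"  (len 6)
4) "10101"  (len 5)
5) "01011"  (len 5)
6) "1011"  (len 4)
7) "0111"  (len 4)
8) "111"  (len 3)
9) "111"  (len 3)
10) "110"  (len 3)
11) "101"  (len 3)
12) "010"  (len 3)
13) "10"  (len 2)
14) "00"  (len 2)
15) "0"  (len 1)
16) (halted — word empty)

(empty)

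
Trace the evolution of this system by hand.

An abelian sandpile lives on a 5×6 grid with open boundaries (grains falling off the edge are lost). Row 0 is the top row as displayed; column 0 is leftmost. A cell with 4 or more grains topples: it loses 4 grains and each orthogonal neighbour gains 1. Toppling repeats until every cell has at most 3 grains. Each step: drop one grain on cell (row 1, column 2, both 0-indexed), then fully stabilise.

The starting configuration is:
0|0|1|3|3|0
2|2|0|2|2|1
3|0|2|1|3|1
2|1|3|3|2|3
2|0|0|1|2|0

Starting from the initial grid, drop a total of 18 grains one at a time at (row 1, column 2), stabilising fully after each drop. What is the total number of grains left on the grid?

0) 0|0|1|3|3|0
2|2|0|2|2|1
3|0|2|1|3|1
2|1|3|3|2|3
2|0|0|1|2|0
1) 0|0|1|3|3|0
2|2|1|2|2|1
3|0|2|1|3|1
2|1|3|3|2|3
2|0|0|1|2|0
2) 0|0|1|3|3|0
2|2|2|2|2|1
3|0|2|1|3|1
2|1|3|3|2|3
2|0|0|1|2|0
3) 0|0|1|3|3|0
2|2|3|2|2|1
3|0|2|1|3|1
2|1|3|3|2|3
2|0|0|1|2|0
4) 0|0|2|3|3|0
2|3|0|3|2|1
3|0|3|1|3|1
2|1|3|3|2|3
2|0|0|1|2|0
5) 0|0|2|3|3|0
2|3|1|3|2|1
3|0|3|1|3|1
2|1|3|3|2|3
2|0|0|1|2|0
6) 0|0|2|3|3|0
2|3|2|3|2|1
3|0|3|1|3|1
2|1|3|3|2|3
2|0|0|1|2|0
7) 0|0|2|3|3|0
2|3|3|3|2|1
3|0|3|1|3|1
2|1|3|3|2|3
2|0|0|1|2|0
8) 0|2|1|3|1|1
3|1|1|0|2|2
3|2|3|2|2|3
2|2|1|2|1|0
2|0|1|2|3|1
9) 0|2|1|3|1|1
3|1|2|0|2|2
3|2|3|2|2|3
2|2|1|2|1|0
2|0|1|2|3|1
10) 0|2|1|3|1|1
3|1|3|0|2|2
3|2|3|2|2|3
2|2|1|2|1|0
2|0|1|2|3|1
11) 0|2|2|3|1|1
3|2|1|1|2|2
3|3|0|3|2|3
2|2|2|2|1|0
2|0|1|2|3|1
12) 0|2|2|3|1|1
3|2|2|1|2|2
3|3|0|3|2|3
2|2|2|2|1|0
2|0|1|2|3|1
13) 0|2|2|3|1|1
3|2|3|1|2|2
3|3|0|3|2|3
2|2|2|2|1|0
2|0|1|2|3|1
14) 0|2|3|3|1|1
3|3|0|2|2|2
3|3|1|3|2|3
2|2|2|2|1|0
2|0|1|2|3|1
15) 0|2|3|3|1|1
3|3|1|2|2|2
3|3|1|3|2|3
2|2|2|2|1|0
2|0|1|2|3|1
16) 0|2|3|3|1|1
3|3|2|2|2|2
3|3|1|3|2|3
2|2|2|2|1|0
2|0|1|2|3|1
17) 0|2|3|3|1|1
3|3|3|2|2|2
3|3|1|3|2|3
2|2|2|2|1|0
2|0|1|2|3|1
18) 2|1|3|1|2|1
2|0|1|2|3|2
1|3|1|1|3|3
3|3|3|3|1|0
2|0|1|2|3|1

54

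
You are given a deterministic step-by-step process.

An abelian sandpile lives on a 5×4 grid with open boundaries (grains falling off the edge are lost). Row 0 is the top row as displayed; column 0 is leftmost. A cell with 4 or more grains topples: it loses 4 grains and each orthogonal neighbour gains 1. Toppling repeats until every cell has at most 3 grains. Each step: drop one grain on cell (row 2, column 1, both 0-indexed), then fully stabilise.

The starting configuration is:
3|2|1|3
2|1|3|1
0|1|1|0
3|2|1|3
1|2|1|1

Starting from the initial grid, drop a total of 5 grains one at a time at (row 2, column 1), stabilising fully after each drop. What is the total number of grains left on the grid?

37

step 0: 3|2|1|3
2|1|3|1
0|1|1|0
3|2|1|3
1|2|1|1
step 1: 3|2|1|3
2|1|3|1
0|2|1|0
3|2|1|3
1|2|1|1
step 2: 3|2|1|3
2|1|3|1
0|3|1|0
3|2|1|3
1|2|1|1
step 3: 3|2|1|3
2|2|3|1
1|0|2|0
3|3|1|3
1|2|1|1
step 4: 3|2|1|3
2|2|3|1
1|1|2|0
3|3|1|3
1|2|1|1
step 5: 3|2|1|3
2|2|3|1
1|2|2|0
3|3|1|3
1|2|1|1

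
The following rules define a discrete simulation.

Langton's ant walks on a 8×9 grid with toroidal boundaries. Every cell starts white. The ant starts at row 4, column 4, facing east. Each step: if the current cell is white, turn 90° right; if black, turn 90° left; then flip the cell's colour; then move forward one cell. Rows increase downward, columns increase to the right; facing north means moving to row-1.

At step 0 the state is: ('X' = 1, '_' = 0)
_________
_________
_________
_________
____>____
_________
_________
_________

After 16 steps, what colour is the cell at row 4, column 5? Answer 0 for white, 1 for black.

1

gen 0: _________
_________
_________
_________
____>____
_________
_________
_________
gen 1: _________
_________
_________
_________
____X____
____v____
_________
_________
gen 2: _________
_________
_________
_________
____X____
___<X____
_________
_________
gen 3: _________
_________
_________
_________
___^X____
___XX____
_________
_________
gen 4: _________
_________
_________
_________
___X>____
___XX____
_________
_________
gen 5: _________
_________
_________
____^____
___X_____
___XX____
_________
_________
gen 6: _________
_________
_________
____X>___
___X_____
___XX____
_________
_________
gen 7: _________
_________
_________
____XX___
___X_v___
___XX____
_________
_________
gen 8: _________
_________
_________
____XX___
___X<X___
___XX____
_________
_________
gen 9: _________
_________
_________
____^X___
___XXX___
___XX____
_________
_________
gen 10: _________
_________
_________
___<_X___
___XXX___
___XX____
_________
_________
gen 11: _________
_________
___^_____
___X_X___
___XXX___
___XX____
_________
_________
gen 12: _________
_________
___X>____
___X_X___
___XXX___
___XX____
_________
_________
gen 13: _________
_________
___XX____
___XvX___
___XXX___
___XX____
_________
_________
gen 14: _________
_________
___XX____
___<XX___
___XXX___
___XX____
_________
_________
gen 15: _________
_________
___XX____
____XX___
___vXX___
___XX____
_________
_________
gen 16: _________
_________
___XX____
____XX___
____>X___
___XX____
_________
_________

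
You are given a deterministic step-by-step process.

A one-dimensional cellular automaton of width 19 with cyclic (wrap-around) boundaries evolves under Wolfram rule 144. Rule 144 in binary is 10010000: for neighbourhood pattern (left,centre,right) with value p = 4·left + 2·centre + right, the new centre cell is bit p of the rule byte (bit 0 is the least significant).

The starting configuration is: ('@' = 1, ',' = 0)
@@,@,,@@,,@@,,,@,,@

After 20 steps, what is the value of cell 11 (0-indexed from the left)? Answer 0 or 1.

0) @@,@,,@@,,@@,,,@,,@
1) @,,,@,,,@,,,@,,,@,,
2) ,@,,,@,,,@,,,@,,,@,
3) ,,@,,,@,,,@,,,@,,,@
4) @,,@,,,@,,,@,,,@,,,
5) ,@,,@,,,@,,,@,,,@,,
6) ,,@,,@,,,@,,,@,,,@,
7) ,,,@,,@,,,@,,,@,,,@
8) @,,,@,,@,,,@,,,@,,,
9) ,@,,,@,,@,,,@,,,@,,
10) ,,@,,,@,,@,,,@,,,@,
11) ,,,@,,,@,,@,,,@,,,@
12) @,,,@,,,@,,@,,,@,,,
13) ,@,,,@,,,@,,@,,,@,,
14) ,,@,,,@,,,@,,@,,,@,
15) ,,,@,,,@,,,@,,@,,,@
16) @,,,@,,,@,,,@,,@,,,
17) ,@,,,@,,,@,,,@,,@,,
18) ,,@,,,@,,,@,,,@,,@,
19) ,,,@,,,@,,,@,,,@,,@
20) @,,,@,,,@,,,@,,,@,,

0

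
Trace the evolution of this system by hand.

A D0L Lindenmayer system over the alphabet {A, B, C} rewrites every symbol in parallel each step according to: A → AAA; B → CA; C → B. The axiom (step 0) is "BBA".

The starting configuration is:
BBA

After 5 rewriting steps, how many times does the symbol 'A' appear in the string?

425

[0] BBA
[1] CACAAAA
[2] BAAABAAAAAAAAAAAA
[3] CAAAAAAAAAACAAAAAAAAAAAAAAAAAAAAAAAAAAAAAAAAAAAAA
[4] BAAAAAAAAAAAAAAAAAAAAAAAAAAAAAABAAAAAAAAAAAAAAAAAAAAAAAAAA…AAAAAAAAAAAAAAAAAAAAAAAAAAAAAAAAAAAAAAAAAAAAAAAAAAAAAAAAAA  (len 143)
[5] CAAAAAAAAAAAAAAAAAAAAAAAAAAAAAAAAAAAAAAAAAAAAAAAAAAAAAAAAA…AAAAAAAAAAAAAAAAAAAAAAAAAAAAAAAAAAAAAAAAAAAAAAAAAAAAAAAAAA  (len 427)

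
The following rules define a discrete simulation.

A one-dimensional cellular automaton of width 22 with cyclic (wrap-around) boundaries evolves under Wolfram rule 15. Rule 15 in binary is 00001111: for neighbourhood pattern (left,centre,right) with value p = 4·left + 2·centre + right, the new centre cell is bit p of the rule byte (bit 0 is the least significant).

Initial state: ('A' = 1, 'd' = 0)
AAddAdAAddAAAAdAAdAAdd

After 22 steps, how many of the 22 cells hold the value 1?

13

k=0  AAddAdAAddAAAAdAAdAAdd
k=1  AddAAdAddAAddddAddAddA
k=2  ddAAddAdAAddAAAAdAAdAA
k=3  dAAddAAdAddAAddddAddAd
k=4  AAddAAddAdAAddAAAAdAAd
k=5  AddAAddAAdAddAAddddAdd
k=6  AdAAddAAddAdAAddAAAAdA
k=7  ddAddAAddAAdAddAAddddA
k=8  dAAdAAddAAddAdAAddAAAA
k=9  dAddAddAAddAAdAddAAddd
k=10  AAdAAdAAddAAddAdAAddAA
k=11  dddAddAddAAddAAdAddAAd
k=12  AAAAdAAdAAddAAddAdAAdd
k=13  AddddAddAddAAddAAdAddA
k=14  ddAAAAdAAdAAddAAddAdAA
k=15  dAAddddAddAddAAddAAdAd
k=16  AAddAAAAdAAdAAddAAddAd
k=17  AddAAddddAddAddAAddAAd
k=18  AdAAddAAAAdAAdAAddAAdd
k=19  AdAddAAddddAddAddAAddA
k=20  ddAdAAddAAAAdAAdAAddAA
k=21  dAAdAddAAddddAddAddAAd
k=22  AAddAdAAddAAAAdAAdAAdd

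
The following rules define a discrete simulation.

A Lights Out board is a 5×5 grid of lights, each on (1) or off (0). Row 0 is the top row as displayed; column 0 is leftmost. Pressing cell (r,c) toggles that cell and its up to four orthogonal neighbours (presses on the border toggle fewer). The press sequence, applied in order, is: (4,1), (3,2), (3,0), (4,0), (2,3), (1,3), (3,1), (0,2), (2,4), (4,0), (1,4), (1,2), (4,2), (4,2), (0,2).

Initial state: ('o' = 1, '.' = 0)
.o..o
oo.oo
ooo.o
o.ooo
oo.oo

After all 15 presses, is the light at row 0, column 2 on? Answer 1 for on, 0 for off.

1

[0] .o..o
oo.oo
ooo.o
o.ooo
oo.oo
[1] .o..o
oo.oo
ooo.o
ooooo
..ooo
[2] .o..o
oo.oo
oo..o
o...o
...oo
[3] .o..o
oo.oo
.o..o
.o..o
o..oo
[4] .o..o
oo.oo
.o..o
oo..o
.o.oo
[5] .o..o
oo..o
.ooo.
oo.oo
.o.oo
[6] .o.oo
oooo.
.oo..
oo.oo
.o.oo
[7] .o.oo
oooo.
..o..
..ooo
...oo
[8] ..o.o
oo.o.
..o..
..ooo
...oo
[9] ..o.o
oo.oo
..ooo
..oo.
...oo
[10] ..o.o
oo.oo
..ooo
o.oo.
oo.oo
[11] ..o..
oo...
..oo.
o.oo.
oo.oo
[12] .....
o.oo.
...o.
o.oo.
oo.oo
[13] .....
o.oo.
...o.
o..o.
o.o.o
[14] .....
o.oo.
...o.
o.oo.
oo.oo
[15] .ooo.
o..o.
...o.
o.oo.
oo.oo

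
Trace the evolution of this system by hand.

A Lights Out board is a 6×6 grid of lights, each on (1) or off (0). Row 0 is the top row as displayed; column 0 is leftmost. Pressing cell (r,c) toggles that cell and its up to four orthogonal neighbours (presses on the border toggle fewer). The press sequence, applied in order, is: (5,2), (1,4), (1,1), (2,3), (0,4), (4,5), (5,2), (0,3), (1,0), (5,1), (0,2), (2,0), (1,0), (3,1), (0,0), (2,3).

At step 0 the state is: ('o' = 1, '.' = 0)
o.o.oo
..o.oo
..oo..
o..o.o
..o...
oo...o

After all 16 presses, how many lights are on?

20

t=0: o.o.oo
..o.oo
..oo..
o..o.o
..o...
oo...o
t=1: o.o.oo
..o.oo
..oo..
o..o.o
......
o.oo.o
t=2: o.o..o
..oo..
..ooo.
o..o.o
......
o.oo.o
t=3: ooo..o
oo.o..
.oooo.
o..o.o
......
o.oo.o
t=4: ooo..o
oo....
.o....
o....o
......
o.oo.o
t=5: ooooo.
oo..o.
.o....
o....o
......
o.oo.o
t=6: ooooo.
oo..o.
.o....
o.....
....oo
o.oo..
t=7: ooooo.
oo..o.
.o....
o.....
..o.oo
oo....
t=8: oo....
oo.oo.
.o....
o.....
..o.oo
oo....
t=9: .o....
...oo.
oo....
o.....
..o.oo
oo....
t=10: .o....
...oo.
oo....
o.....
.oo.oo
..o...
t=11: ..oo..
..ooo.
oo....
o.....
.oo.oo
..o...
t=12: ..oo..
o.ooo.
......
......
.oo.oo
..o...
t=13: o.oo..
.oooo.
o.....
......
.oo.oo
..o...
t=14: o.oo..
.oooo.
oo....
ooo...
..o.oo
..o...
t=15: .ooo..
ooooo.
oo....
ooo...
..o.oo
..o...
t=16: .ooo..
ooo.o.
ooooo.
oooo..
..o.oo
..o...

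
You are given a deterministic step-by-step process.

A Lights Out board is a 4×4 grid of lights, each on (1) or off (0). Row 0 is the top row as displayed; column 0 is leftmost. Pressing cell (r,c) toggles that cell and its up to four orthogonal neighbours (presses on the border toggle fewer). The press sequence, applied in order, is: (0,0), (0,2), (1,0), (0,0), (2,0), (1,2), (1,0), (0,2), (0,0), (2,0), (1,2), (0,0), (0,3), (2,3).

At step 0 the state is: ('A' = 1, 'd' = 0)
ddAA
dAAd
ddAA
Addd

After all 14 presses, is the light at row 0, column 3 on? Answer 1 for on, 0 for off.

[0] ddAA
dAAd
ddAA
Addd
[1] AAAA
AAAd
ddAA
Addd
[2] Addd
AAdd
ddAA
Addd
[3] dddd
dddd
AdAA
Addd
[4] AAdd
Addd
AdAA
Addd
[5] AAdd
dddd
dAAA
dddd
[6] AAAd
dAAA
dAdA
dddd
[7] dAAd
AdAA
AAdA
dddd
[8] dddA
AddA
AAdA
dddd
[9] AAdA
dddA
AAdA
dddd
[10] AAdA
AddA
dddA
Addd
[11] AAAA
AAAd
ddAA
Addd
[12] ddAA
dAAd
ddAA
Addd
[13] dddd
dAAA
ddAA
Addd
[14] dddd
dAAd
dddd
AddA

0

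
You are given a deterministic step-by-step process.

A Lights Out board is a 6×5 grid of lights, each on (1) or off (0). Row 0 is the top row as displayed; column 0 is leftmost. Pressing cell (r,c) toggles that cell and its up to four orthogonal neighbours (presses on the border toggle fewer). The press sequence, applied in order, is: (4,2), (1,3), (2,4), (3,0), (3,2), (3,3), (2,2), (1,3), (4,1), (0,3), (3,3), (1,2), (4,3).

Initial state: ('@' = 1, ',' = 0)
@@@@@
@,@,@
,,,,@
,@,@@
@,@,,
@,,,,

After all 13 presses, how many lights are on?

19

gen 0: @@@@@
@,@,@
,,,,@
,@,@@
@,@,,
@,,,,
gen 1: @@@@@
@,@,@
,,,,@
,@@@@
@@,@,
@,@,,
gen 2: @@@,@
@,,@,
,,,@@
,@@@@
@@,@,
@,@,,
gen 3: @@@,@
@,,@@
,,,,,
,@@@,
@@,@,
@,@,,
gen 4: @@@,@
@,,@@
@,,,,
@,@@,
,@,@,
@,@,,
gen 5: @@@,@
@,,@@
@,@,,
@@,,,
,@@@,
@,@,,
gen 6: @@@,@
@,,@@
@,@@,
@@@@@
,@@,,
@,@,,
gen 7: @@@,@
@,@@@
@@,,,
@@,@@
,@@,,
@,@,,
gen 8: @@@@@
@,,,,
@@,@,
@@,@@
,@@,,
@,@,,
gen 9: @@@@@
@,,,,
@@,@,
@,,@@
@,,,,
@@@,,
gen 10: @@,,,
@,,@,
@@,@,
@,,@@
@,,,,
@@@,,
gen 11: @@,,,
@,,@,
@@,,,
@,@,,
@,,@,
@@@,,
gen 12: @@@,,
@@@,,
@@@,,
@,@,,
@,,@,
@@@,,
gen 13: @@@,,
@@@,,
@@@,,
@,@@,
@,@,@
@@@@,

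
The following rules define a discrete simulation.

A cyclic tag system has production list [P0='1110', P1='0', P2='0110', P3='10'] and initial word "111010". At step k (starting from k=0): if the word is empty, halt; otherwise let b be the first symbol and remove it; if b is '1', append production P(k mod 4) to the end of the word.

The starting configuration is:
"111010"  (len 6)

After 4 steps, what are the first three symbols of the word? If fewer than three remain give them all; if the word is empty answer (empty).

101

[0] "111010"  (len 6)
[1] "110101110"  (len 9)
[2] "101011100"  (len 9)
[3] "010111000110"  (len 12)
[4] "10111000110"  (len 11)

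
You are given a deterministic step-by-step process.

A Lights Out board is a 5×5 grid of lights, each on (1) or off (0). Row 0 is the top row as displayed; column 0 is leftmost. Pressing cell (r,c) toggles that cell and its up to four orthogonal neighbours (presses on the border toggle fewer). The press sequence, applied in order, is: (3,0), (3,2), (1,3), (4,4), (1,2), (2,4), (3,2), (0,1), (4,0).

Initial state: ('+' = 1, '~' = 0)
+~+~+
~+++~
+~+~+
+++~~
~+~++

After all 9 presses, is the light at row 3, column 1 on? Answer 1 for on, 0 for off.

0

0) +~+~+
~+++~
+~+~+
+++~~
~+~++
1) +~+~+
~+++~
~~+~+
~~+~~
++~++
2) +~+~+
~+++~
~~~~+
~+~+~
+++++
3) +~+++
~+~~+
~~~++
~+~+~
+++++
4) +~+++
~+~~+
~~~++
~+~++
+++~~
5) +~~++
~~+++
~~+++
~+~++
+++~~
6) +~~++
~~++~
~~+~~
~+~+~
+++~~
7) +~~++
~~++~
~~~~~
~~+~~
++~~~
8) ~++++
~+++~
~~~~~
~~+~~
++~~~
9) ~++++
~+++~
~~~~~
+~+~~
~~~~~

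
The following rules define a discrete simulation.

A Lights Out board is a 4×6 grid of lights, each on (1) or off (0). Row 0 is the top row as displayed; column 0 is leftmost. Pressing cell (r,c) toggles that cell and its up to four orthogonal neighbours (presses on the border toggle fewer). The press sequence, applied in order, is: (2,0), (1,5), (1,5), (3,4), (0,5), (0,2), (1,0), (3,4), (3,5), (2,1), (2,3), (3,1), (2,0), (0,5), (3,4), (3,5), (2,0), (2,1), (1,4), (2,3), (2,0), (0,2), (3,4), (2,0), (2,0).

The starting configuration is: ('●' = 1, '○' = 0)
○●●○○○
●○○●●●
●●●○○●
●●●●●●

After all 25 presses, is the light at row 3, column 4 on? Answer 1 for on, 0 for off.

1

0) ○●●○○○
●○○●●●
●●●○○●
●●●●●●
1) ○●●○○○
○○○●●●
○○●○○●
○●●●●●
2) ○●●○○●
○○○●○○
○○●○○○
○●●●●●
3) ○●●○○○
○○○●●●
○○●○○●
○●●●●●
4) ○●●○○○
○○○●●●
○○●○●●
○●●○○○
5) ○●●○●●
○○○●●○
○○●○●●
○●●○○○
6) ○○○●●●
○○●●●○
○○●○●●
○●●○○○
7) ●○○●●●
●●●●●○
●○●○●●
○●●○○○
8) ●○○●●●
●●●●●○
●○●○○●
○●●●●●
9) ●○○●●●
●●●●●○
●○●○○○
○●●●○○
10) ●○○●●●
●○●●●○
○●○○○○
○○●●○○
11) ●○○●●●
●○●○●○
○●●●●○
○○●○○○
12) ●○○●●●
●○●○●○
○○●●●○
●●○○○○
13) ●○○●●●
○○●○●○
●●●●●○
○●○○○○
14) ●○○●○○
○○●○●●
●●●●●○
○●○○○○
15) ●○○●○○
○○●○●●
●●●●○○
○●○●●●
16) ●○○●○○
○○●○●●
●●●●○●
○●○●○○
17) ●○○●○○
●○●○●●
○○●●○●
●●○●○○
18) ●○○●○○
●●●○●●
●●○●○●
●○○●○○
19) ●○○●●○
●●●●○○
●●○●●●
●○○●○○
20) ●○○●●○
●●●○○○
●●●○○●
●○○○○○
21) ●○○●●○
○●●○○○
○○●○○●
○○○○○○
22) ●●●○●○
○●○○○○
○○●○○●
○○○○○○
23) ●●●○●○
○●○○○○
○○●○●●
○○○●●●
24) ●●●○●○
●●○○○○
●●●○●●
●○○●●●
25) ●●●○●○
○●○○○○
○○●○●●
○○○●●●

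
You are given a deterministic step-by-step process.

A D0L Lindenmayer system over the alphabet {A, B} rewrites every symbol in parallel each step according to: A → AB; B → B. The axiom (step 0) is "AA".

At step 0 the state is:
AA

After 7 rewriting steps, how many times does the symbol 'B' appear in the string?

14

t=0: AA
t=1: ABAB
t=2: ABBABB
t=3: ABBBABBB
t=4: ABBBBABBBB
t=5: ABBBBBABBBBB
t=6: ABBBBBBABBBBBB
t=7: ABBBBBBBABBBBBBB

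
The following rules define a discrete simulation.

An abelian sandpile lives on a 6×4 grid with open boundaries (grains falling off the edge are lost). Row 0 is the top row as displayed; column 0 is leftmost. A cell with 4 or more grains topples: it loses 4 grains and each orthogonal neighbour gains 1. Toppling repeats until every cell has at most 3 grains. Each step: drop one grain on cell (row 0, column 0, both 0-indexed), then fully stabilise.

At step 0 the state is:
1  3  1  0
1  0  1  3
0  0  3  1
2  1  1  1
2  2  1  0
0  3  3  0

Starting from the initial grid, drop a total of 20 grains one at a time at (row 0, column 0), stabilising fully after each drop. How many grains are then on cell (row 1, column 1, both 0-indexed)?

3

step 0: 1  3  1  0
1  0  1  3
0  0  3  1
2  1  1  1
2  2  1  0
0  3  3  0
step 1: 2  3  1  0
1  0  1  3
0  0  3  1
2  1  1  1
2  2  1  0
0  3  3  0
step 2: 3  3  1  0
1  0  1  3
0  0  3  1
2  1  1  1
2  2  1  0
0  3  3  0
step 3: 1  0  2  0
2  1  1  3
0  0  3  1
2  1  1  1
2  2  1  0
0  3  3  0
step 4: 2  0  2  0
2  1  1  3
0  0  3  1
2  1  1  1
2  2  1  0
0  3  3  0
step 5: 3  0  2  0
2  1  1  3
0  0  3  1
2  1  1  1
2  2  1  0
0  3  3  0
step 6: 0  1  2  0
3  1  1  3
0  0  3  1
2  1  1  1
2  2  1  0
0  3  3  0
step 7: 1  1  2  0
3  1  1  3
0  0  3  1
2  1  1  1
2  2  1  0
0  3  3  0
step 8: 2  1  2  0
3  1  1  3
0  0  3  1
2  1  1  1
2  2  1  0
0  3  3  0
step 9: 3  1  2  0
3  1  1  3
0  0  3  1
2  1  1  1
2  2  1  0
0  3  3  0
step 10: 1  2  2  0
0  2  1  3
1  0  3  1
2  1  1  1
2  2  1  0
0  3  3  0
step 11: 2  2  2  0
0  2  1  3
1  0  3  1
2  1  1  1
2  2  1  0
0  3  3  0
step 12: 3  2  2  0
0  2  1  3
1  0  3  1
2  1  1  1
2  2  1  0
0  3  3  0
step 13: 0  3  2  0
1  2  1  3
1  0  3  1
2  1  1  1
2  2  1  0
0  3  3  0
step 14: 1  3  2  0
1  2  1  3
1  0  3  1
2  1  1  1
2  2  1  0
0  3  3  0
step 15: 2  3  2  0
1  2  1  3
1  0  3  1
2  1  1  1
2  2  1  0
0  3  3  0
step 16: 3  3  2  0
1  2  1  3
1  0  3  1
2  1  1  1
2  2  1  0
0  3  3  0
step 17: 1  0  3  0
2  3  1  3
1  0  3  1
2  1  1  1
2  2  1  0
0  3  3  0
step 18: 2  0  3  0
2  3  1  3
1  0  3  1
2  1  1  1
2  2  1  0
0  3  3  0
step 19: 3  0  3  0
2  3  1  3
1  0  3  1
2  1  1  1
2  2  1  0
0  3  3  0
step 20: 0  1  3  0
3  3  1  3
1  0  3  1
2  1  1  1
2  2  1  0
0  3  3  0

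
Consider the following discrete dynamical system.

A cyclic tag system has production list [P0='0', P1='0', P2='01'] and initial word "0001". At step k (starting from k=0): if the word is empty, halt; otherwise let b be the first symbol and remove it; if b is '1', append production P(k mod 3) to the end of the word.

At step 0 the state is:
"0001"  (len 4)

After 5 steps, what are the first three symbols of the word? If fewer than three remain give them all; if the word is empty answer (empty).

[0] "0001"  (len 4)
[1] "001"  (len 3)
[2] "01"  (len 2)
[3] "1"  (len 1)
[4] "0"  (len 1)
[5] (halted — word empty)

(empty)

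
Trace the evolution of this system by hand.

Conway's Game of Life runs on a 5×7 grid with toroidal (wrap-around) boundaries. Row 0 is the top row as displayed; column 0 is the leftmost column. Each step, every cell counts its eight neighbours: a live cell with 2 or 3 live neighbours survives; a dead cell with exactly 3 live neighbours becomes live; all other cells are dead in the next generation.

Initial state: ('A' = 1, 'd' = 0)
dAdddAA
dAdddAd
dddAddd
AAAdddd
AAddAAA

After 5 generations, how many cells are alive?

3

t=0: dAdddAA
dAdddAd
dddAddd
AAAdddd
AAddAAA
t=1: dAAdddd
AdAdAAA
Adddddd
ddAAAAd
ddddAdd
t=2: AAAdAdA
AdAAdAA
AdAdddd
dddAAAd
dAddAAd
t=3: ddddddd
ddddAAd
AdAdddd
dAAAdAA
dAddddd
t=4: ddddddd
ddddddd
AdAdddd
dddAddA
AAddddd
t=5: ddddddd
ddddddd
ddddddd
ddAdddA
Adddddd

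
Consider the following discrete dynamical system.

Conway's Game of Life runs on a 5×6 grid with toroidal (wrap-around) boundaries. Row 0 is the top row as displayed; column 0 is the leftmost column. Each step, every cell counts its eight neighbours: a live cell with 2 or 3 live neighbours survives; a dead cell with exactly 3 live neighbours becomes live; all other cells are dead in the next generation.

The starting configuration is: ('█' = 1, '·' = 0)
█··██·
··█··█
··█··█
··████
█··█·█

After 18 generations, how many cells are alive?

20

k=0  █··██·
··█··█
··█··█
··████
█··█·█
k=1  ████··
███··█
███··█
·██···
██····
k=2  ···█··
····█·
···█·█
·····█
···█··
k=3  ···██·
···██·
·····█
······
····█·
k=4  ·····█
···█·█
····█·
······
···██·
k=5  ···█·█
·····█
····█·
···██·
····█·
k=6  ·····█
·····█
···███
···███
·····█
k=7  █···██
█····█
█··█··
█··█··
█····█
k=8  ·█··█·
·█····
██··█·
██··█·
·█····
k=9  ███···
·██··█
··█···
··█···
·██··█
k=10  ···█·█
···█··
··██··
··██··
···█··
k=11  ··██··
···█··
····█·
····█·
···█··
k=12  ··███·
··███·
···██·
···██·
··███·
k=13  ·█···█
·····█
·····█
·····█
·····█
k=14  ····██
····██
█···██
█···██
····██
k=15  █··█··
···█··
···█··
···█··
···█··
k=16  ··███·
··███·
··███·
··███·
··███·
k=17  ·█···█
·█···█
·█···█
·█···█
·█···█
k=18  ·██·██
·██·██
·██·██
·██·██
·██·██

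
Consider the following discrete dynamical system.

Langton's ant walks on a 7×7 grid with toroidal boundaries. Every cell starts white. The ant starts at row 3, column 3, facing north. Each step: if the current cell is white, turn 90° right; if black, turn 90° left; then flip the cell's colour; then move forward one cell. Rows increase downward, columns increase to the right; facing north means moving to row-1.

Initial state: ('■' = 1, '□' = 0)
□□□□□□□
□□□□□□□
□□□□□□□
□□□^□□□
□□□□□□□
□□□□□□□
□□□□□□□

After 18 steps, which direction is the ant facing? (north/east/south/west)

south

gen 0: □□□□□□□
□□□□□□□
□□□□□□□
□□□^□□□
□□□□□□□
□□□□□□□
□□□□□□□
gen 1: □□□□□□□
□□□□□□□
□□□□□□□
□□□■>□□
□□□□□□□
□□□□□□□
□□□□□□□
gen 2: □□□□□□□
□□□□□□□
□□□□□□□
□□□■■□□
□□□□v□□
□□□□□□□
□□□□□□□
gen 3: □□□□□□□
□□□□□□□
□□□□□□□
□□□■■□□
□□□<■□□
□□□□□□□
□□□□□□□
gen 4: □□□□□□□
□□□□□□□
□□□□□□□
□□□^■□□
□□□■■□□
□□□□□□□
□□□□□□□
gen 5: □□□□□□□
□□□□□□□
□□□□□□□
□□<□■□□
□□□■■□□
□□□□□□□
□□□□□□□
gen 6: □□□□□□□
□□□□□□□
□□^□□□□
□□■□■□□
□□□■■□□
□□□□□□□
□□□□□□□
gen 7: □□□□□□□
□□□□□□□
□□■>□□□
□□■□■□□
□□□■■□□
□□□□□□□
□□□□□□□
gen 8: □□□□□□□
□□□□□□□
□□■■□□□
□□■v■□□
□□□■■□□
□□□□□□□
□□□□□□□
gen 9: □□□□□□□
□□□□□□□
□□■■□□□
□□<■■□□
□□□■■□□
□□□□□□□
□□□□□□□
gen 10: □□□□□□□
□□□□□□□
□□■■□□□
□□□■■□□
□□v■■□□
□□□□□□□
□□□□□□□
gen 11: □□□□□□□
□□□□□□□
□□■■□□□
□□□■■□□
□<■■■□□
□□□□□□□
□□□□□□□
gen 12: □□□□□□□
□□□□□□□
□□■■□□□
□^□■■□□
□■■■■□□
□□□□□□□
□□□□□□□
gen 13: □□□□□□□
□□□□□□□
□□■■□□□
□■>■■□□
□■■■■□□
□□□□□□□
□□□□□□□
gen 14: □□□□□□□
□□□□□□□
□□■■□□□
□■■■■□□
□■v■■□□
□□□□□□□
□□□□□□□
gen 15: □□□□□□□
□□□□□□□
□□■■□□□
□■■■■□□
□■□>■□□
□□□□□□□
□□□□□□□
gen 16: □□□□□□□
□□□□□□□
□□■■□□□
□■■^■□□
□■□□■□□
□□□□□□□
□□□□□□□
gen 17: □□□□□□□
□□□□□□□
□□■■□□□
□■<□■□□
□■□□■□□
□□□□□□□
□□□□□□□
gen 18: □□□□□□□
□□□□□□□
□□■■□□□
□■□□■□□
□■v□■□□
□□□□□□□
□□□□□□□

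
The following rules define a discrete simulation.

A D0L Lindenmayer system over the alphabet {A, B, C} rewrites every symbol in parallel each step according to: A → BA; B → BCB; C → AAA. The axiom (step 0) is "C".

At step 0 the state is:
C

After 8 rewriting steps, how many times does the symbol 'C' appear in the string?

396

gen 0: C
gen 1: AAA
gen 2: BABABA
gen 3: BCBBABCBBABCBBA
gen 4: BCBAAABCBBCBBABCBAAABCBBCBBABCBAAABCBBCBBA
gen 5: BCBAAABCBBABABABCBAAABCBBCBAAABCBBCBBABCBAAABCBBABABABCBAAABCBBCBAAABCBBCBBABCBAAABCBBABABABCBAAABCBBCBAAABCBBCBBA
gen 6: BCBAAABCBBABABABCBAAABCBBCBBABCBBABCBBABCBAAABCBBABABABCBA…AABCBBABABABCBAAABCBBCBAAABCBBABABABCBAAABCBBCBAAABCBBCBBA  (len 303)
gen 7: BCBAAABCBBABABABCBAAABCBBCBBABCBBABCBBABCBAAABCBBABABABCBA…AABCBBABABABCBAAABCBBCBAAABCBBABABABCBAAABCBBCBAAABCBBCBBA  (len 807)
gen 8: BCBAAABCBBABABABCBAAABCBBCBBABCBBABCBBABCBAAABCBBABABABCBA…AABCBBABABABCBAAABCBBCBAAABCBBABABABCBAAABCBBCBAAABCBBCBBA  (len 2157)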